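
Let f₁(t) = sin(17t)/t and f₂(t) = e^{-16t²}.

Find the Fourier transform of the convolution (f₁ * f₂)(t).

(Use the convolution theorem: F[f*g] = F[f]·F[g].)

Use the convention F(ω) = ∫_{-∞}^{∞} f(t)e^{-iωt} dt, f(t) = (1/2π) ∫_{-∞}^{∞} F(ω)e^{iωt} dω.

F[f₁*f₂](ω) = \begin{cases} \frac{\pi^{\frac{3}{2}} e^{- \frac{\omega^{2}}{64}}}{4} & \text{for}\: \omega > -17 \wedge \omega < 17 \\0 & \text{otherwise} \end{cases}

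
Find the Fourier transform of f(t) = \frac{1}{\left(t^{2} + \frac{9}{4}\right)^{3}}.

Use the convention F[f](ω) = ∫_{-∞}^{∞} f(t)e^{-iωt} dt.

F(ω) = \frac{\pi \left(3 \omega^{2} + 6 \left|{\omega}\right| + 4\right) e^{- \frac{3 \left|{\omega}\right|}{2}}}{81}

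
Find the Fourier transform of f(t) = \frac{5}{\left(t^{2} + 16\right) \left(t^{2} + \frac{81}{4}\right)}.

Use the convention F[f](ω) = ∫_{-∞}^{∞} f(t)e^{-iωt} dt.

F(ω) = \frac{5 \pi e^{- 4 \left|{\omega}\right|}}{17} - \frac{40 \pi e^{- \frac{9 \left|{\omega}\right|}{2}}}{153}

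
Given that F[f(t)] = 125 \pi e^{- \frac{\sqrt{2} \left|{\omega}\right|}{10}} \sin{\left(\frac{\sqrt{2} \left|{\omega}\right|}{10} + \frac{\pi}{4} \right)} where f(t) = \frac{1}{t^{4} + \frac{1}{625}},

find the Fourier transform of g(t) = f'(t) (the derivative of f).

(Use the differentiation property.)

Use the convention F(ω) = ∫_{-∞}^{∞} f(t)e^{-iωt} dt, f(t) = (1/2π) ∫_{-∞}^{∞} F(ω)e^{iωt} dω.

F[g](ω) = 125 i \pi \omega e^{- \frac{\sqrt{2} \left|{\omega}\right|}{10}} \sin{\left(\frac{\sqrt{2} \left|{\omega}\right|}{10} + \frac{\pi}{4} \right)}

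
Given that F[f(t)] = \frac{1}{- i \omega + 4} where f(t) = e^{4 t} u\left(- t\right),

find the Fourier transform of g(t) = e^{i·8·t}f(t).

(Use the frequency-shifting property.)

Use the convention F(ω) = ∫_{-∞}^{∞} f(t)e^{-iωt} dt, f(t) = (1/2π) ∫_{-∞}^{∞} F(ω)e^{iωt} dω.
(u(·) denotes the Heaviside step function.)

F[g](ω) = \frac{i}{\omega - 8 + 4 i}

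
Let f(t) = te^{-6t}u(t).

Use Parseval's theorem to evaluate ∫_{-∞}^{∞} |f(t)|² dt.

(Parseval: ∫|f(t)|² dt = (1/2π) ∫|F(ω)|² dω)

∫|f(t)|² dt = \frac{1}{864}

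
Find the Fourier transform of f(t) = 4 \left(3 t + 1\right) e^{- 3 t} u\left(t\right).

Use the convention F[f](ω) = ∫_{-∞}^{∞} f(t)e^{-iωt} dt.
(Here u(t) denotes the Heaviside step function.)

F(ω) = \frac{4 \left(- i \omega - 6\right)}{\omega^{2} - 6 i \omega - 9}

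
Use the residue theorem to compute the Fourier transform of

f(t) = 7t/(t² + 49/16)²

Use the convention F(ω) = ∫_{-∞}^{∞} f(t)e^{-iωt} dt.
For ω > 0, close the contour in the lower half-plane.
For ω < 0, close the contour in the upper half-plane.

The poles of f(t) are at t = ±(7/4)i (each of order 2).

Let g(z) = f(z)e^{-iωz}; for large |z| the factor e^{-iωz} decays in the lower half-plane when ω > 0 and in the upper half-plane when ω < 0.

Case ω > 0 (lower half-plane, clockwise contour ⇒ F(ω) = -2πi·ΣRes):
  Res_{z = - \frac{7 i}{4}} g(z) = \omega e^{- \frac{7 \omega}{4}} (pole of order 2)
  F(ω) = -2πi·ΣRes = - 2 i \pi \omega e^{- \frac{7 \omega}{4}}

Case ω < 0 (upper half-plane, counterclockwise contour ⇒ F(ω) = +2πi·ΣRes):
  Res_{z = \frac{7 i}{4}} g(z) = - \omega e^{\frac{7 \omega}{4}} (pole of order 2)
  F(ω) = 2πi·ΣRes = - 2 i \pi \omega e^{\frac{7 \omega}{4}}

Both cases combine into a single formula in |ω|:

F(ω) = - 2 i \pi \omega e^{- \frac{7 \left|{\omega}\right|}{4}}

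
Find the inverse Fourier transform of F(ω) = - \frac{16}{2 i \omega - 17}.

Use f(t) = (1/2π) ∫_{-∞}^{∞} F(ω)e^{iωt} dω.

f(t) = 8 e^{\frac{17 t}{2}} u\left(- t\right)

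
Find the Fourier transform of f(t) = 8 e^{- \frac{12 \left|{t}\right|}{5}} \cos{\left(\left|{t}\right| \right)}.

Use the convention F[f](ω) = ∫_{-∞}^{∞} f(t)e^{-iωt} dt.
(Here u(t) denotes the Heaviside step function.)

F(ω) = \frac{960 \left(25 \omega^{2} + 169\right)}{625 \omega^{4} + 5950 \omega^{2} + 28561}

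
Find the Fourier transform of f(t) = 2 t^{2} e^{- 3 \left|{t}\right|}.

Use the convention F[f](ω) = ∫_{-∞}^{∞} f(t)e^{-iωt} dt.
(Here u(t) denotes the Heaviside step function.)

F(ω) = \frac{72 \left(3 - \omega^{2}\right)}{\left(\omega^{2} + 9\right)^{3}}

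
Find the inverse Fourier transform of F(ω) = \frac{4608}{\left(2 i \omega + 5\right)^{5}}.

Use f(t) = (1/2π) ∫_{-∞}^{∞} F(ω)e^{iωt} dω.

f(t) = 6 t^{4} e^{- \frac{5 t}{2}} u\left(t\right)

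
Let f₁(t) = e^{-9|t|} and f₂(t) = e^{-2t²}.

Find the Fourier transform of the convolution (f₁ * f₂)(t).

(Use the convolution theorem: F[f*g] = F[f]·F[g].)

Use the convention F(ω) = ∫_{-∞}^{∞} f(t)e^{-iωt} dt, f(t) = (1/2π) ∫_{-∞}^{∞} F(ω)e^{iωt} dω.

F[f₁*f₂](ω) = \frac{9 \sqrt{2} \sqrt{\pi} e^{- \frac{\omega^{2}}{8}}}{\omega^{2} + 81}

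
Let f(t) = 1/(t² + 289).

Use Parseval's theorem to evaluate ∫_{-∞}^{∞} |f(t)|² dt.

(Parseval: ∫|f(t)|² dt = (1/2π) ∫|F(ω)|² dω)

∫|f(t)|² dt = \frac{\pi}{9826}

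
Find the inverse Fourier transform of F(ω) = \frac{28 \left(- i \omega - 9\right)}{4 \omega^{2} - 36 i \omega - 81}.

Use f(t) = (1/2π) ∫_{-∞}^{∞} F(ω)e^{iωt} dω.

f(t) = 7 \left(\frac{9 t}{2} + 1\right) e^{- \frac{9 t}{2}} u\left(t\right)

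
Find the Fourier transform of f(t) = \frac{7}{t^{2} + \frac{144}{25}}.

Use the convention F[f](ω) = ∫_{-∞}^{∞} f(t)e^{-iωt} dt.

F(ω) = \frac{35 \pi e^{- \frac{12 \left|{\omega}\right|}{5}}}{12}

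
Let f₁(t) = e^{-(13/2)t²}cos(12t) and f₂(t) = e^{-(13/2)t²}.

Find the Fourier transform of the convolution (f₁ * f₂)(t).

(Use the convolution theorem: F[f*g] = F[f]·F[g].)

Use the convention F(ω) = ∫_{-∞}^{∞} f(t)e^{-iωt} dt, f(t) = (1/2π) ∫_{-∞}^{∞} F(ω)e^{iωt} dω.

F[f₁*f₂](ω) = \frac{\pi \left(e^{\frac{24 \omega}{13}} + 1\right) e^{- \frac{\omega^{2}}{13} - \frac{12 \omega}{13} - \frac{72}{13}}}{13}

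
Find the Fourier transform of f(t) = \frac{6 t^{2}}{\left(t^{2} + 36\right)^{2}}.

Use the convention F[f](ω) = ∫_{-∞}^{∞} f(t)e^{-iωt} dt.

F(ω) = \frac{\pi \left(1 - 6 \left|{\omega}\right|\right) e^{- 6 \left|{\omega}\right|}}{2}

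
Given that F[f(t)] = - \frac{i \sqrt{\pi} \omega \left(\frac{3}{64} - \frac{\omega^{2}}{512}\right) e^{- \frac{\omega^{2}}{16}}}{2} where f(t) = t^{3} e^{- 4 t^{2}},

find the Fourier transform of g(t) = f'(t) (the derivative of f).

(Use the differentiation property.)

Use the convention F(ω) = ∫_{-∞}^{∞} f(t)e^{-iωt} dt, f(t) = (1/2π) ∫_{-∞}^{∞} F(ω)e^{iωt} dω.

F[g](ω) = \frac{\sqrt{\pi} \omega^{2} \left(24 - \omega^{2}\right) e^{- \frac{\omega^{2}}{16}}}{1024}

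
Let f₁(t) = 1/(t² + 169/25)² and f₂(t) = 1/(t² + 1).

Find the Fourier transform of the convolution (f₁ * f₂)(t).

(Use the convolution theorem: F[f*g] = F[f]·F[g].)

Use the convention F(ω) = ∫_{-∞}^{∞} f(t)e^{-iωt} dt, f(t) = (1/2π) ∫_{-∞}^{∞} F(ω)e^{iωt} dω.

F[f₁*f₂](ω) = \frac{25 \pi^{2} \left(13 \left|{\omega}\right| + 5\right) e^{- \frac{18 \left|{\omega}\right|}{5}}}{4394}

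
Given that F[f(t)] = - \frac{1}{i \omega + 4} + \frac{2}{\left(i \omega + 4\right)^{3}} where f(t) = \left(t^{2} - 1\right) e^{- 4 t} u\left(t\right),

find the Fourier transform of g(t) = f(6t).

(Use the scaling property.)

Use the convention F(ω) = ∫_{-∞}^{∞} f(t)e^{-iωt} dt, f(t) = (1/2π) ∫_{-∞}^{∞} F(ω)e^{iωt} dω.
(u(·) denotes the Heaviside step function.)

F[g](ω) = \frac{72 i \omega - \left(i \omega + 24\right)^{3} + 1728}{\left(i \omega + 24\right)^{4}}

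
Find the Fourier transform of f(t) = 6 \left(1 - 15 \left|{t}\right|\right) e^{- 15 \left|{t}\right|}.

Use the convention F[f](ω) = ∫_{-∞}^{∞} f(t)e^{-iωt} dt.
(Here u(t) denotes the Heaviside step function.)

F(ω) = \frac{360 \omega^{2}}{\left(\omega^{2} + 225\right)^{2}}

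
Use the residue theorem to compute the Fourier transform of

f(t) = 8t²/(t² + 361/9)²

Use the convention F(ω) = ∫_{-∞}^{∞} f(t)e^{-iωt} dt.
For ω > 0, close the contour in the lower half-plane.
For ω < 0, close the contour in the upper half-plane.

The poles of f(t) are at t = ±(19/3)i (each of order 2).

Let g(z) = f(z)e^{-iωz}; for large |z| the factor e^{-iωz} decays in the lower half-plane when ω > 0 and in the upper half-plane when ω < 0.

Case ω > 0 (lower half-plane, clockwise contour ⇒ F(ω) = -2πi·ΣRes):
  Res_{z = - \frac{19 i}{3}} g(z) = i \left(\frac{6}{19} - 2 \omega\right) e^{- \frac{19 \omega}{3}} (pole of order 2)
  F(ω) = -2πi·ΣRes = \frac{4 \pi \left(3 - 19 \omega\right) e^{- \frac{19 \omega}{3}}}{19}

Case ω < 0 (upper half-plane, counterclockwise contour ⇒ F(ω) = +2πi·ΣRes):
  Res_{z = \frac{19 i}{3}} g(z) = i \left(- 2 \omega - \frac{6}{19}\right) e^{\frac{19 \omega}{3}} (pole of order 2)
  F(ω) = 2πi·ΣRes = \frac{4 \pi \left(19 \omega + 3\right) e^{\frac{19 \omega}{3}}}{19}

Both cases combine into a single formula in |ω|:

F(ω) = \frac{4 \pi \left(3 - 19 \left|{\omega}\right|\right) e^{- \frac{19 \left|{\omega}\right|}{3}}}{19}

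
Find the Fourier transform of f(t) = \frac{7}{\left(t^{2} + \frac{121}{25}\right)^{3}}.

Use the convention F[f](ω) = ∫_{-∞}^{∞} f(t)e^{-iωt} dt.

F(ω) = \frac{875 \pi \left(121 \omega^{2} + 165 \left|{\omega}\right| + 75\right) e^{- \frac{11 \left|{\omega}\right|}{5}}}{1288408}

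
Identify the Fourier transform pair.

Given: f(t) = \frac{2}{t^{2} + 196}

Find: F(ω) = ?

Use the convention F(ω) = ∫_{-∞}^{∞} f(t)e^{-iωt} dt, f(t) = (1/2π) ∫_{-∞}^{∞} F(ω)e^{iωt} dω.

F(ω) = \frac{\pi e^{- 14 \left|{\omega}\right|}}{7}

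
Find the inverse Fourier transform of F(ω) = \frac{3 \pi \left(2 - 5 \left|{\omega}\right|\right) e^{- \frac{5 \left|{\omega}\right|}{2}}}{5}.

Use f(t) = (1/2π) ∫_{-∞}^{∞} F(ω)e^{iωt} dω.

f(t) = \frac{6 t^{2}}{\left(t^{2} + \frac{25}{4}\right)^{2}}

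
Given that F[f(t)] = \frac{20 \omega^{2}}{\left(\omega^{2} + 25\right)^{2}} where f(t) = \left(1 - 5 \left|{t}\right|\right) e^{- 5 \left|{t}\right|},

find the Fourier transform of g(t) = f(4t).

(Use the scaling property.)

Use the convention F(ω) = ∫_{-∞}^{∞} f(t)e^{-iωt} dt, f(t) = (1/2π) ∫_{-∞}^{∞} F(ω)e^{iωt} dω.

F[g](ω) = \frac{80 \omega^{2}}{\left(\omega^{2} + 400\right)^{2}}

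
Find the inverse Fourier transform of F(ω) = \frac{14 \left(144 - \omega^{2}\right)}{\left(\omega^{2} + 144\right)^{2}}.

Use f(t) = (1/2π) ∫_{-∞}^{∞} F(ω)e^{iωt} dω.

f(t) = 7 e^{- 12 \left|{t}\right|} \left|{t}\right|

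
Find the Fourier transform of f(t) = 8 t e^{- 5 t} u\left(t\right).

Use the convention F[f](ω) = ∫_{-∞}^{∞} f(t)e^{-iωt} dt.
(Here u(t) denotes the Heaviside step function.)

F(ω) = \frac{8}{\left(i \omega + 5\right)^{2}}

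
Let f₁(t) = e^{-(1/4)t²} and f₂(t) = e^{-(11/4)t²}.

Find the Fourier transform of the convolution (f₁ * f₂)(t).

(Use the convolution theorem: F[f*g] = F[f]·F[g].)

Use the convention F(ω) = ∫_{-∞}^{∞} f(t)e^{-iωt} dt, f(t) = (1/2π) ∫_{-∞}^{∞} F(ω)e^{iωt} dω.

F[f₁*f₂](ω) = \frac{4 \sqrt{11} \pi e^{- \frac{12 \omega^{2}}{11}}}{11}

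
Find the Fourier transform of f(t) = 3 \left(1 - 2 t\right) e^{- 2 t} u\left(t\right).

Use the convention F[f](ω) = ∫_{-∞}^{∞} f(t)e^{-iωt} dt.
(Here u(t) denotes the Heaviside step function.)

F(ω) = \frac{3 i \omega}{- \omega^{2} + 4 i \omega + 4}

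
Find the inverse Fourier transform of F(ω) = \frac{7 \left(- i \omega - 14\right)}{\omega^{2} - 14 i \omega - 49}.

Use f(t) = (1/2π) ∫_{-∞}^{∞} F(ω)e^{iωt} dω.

f(t) = 7 \left(7 t + 1\right) e^{- 7 t} u\left(t\right)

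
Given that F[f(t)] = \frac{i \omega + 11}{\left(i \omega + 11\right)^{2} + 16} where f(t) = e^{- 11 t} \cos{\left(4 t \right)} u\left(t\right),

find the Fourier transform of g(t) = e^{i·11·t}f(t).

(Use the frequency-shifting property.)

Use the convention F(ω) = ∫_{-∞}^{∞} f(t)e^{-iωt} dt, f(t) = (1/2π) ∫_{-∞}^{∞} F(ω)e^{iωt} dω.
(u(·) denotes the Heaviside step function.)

F[g](ω) = \frac{i \left(\omega - 11\right) + 11}{\left(i \left(\omega - 11\right) + 11\right)^{2} + 16}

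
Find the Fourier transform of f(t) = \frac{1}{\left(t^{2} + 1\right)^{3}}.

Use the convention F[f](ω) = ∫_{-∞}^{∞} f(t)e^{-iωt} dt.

F(ω) = \frac{\pi \left(\omega^{2} + 3 \left|{\omega}\right| + 3\right) e^{- \left|{\omega}\right|}}{8}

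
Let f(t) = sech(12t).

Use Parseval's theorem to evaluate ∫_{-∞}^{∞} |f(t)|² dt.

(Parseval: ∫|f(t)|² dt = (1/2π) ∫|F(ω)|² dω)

∫|f(t)|² dt = \frac{1}{6}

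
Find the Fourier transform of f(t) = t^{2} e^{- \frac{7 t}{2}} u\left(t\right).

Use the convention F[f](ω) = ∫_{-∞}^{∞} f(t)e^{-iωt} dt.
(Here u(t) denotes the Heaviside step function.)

F(ω) = \frac{16}{\left(2 i \omega + 7\right)^{3}}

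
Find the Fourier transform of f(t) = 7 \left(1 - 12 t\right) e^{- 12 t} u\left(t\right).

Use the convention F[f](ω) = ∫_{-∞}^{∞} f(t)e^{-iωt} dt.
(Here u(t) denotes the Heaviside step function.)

F(ω) = \frac{7 i \omega}{- \omega^{2} + 24 i \omega + 144}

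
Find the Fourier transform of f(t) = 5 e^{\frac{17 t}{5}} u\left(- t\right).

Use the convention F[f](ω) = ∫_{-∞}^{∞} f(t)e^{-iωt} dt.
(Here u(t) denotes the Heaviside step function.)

F(ω) = - \frac{25}{5 i \omega - 17}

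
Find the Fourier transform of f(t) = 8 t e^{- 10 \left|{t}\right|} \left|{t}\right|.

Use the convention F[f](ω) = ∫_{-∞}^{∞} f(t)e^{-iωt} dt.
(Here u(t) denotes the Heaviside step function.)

F(ω) = \frac{32 i \omega \left(\omega^{2} - 300\right)}{\left(\omega^{2} + 100\right)^{3}}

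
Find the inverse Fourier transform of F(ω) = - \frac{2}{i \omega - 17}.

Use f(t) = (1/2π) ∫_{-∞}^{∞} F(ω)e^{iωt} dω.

f(t) = 2 e^{17 t} u\left(- t\right)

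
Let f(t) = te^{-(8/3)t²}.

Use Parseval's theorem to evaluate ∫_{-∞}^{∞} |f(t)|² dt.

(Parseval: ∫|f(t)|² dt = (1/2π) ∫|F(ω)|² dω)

∫|f(t)|² dt = \frac{3 \sqrt{3} \sqrt{\pi}}{128}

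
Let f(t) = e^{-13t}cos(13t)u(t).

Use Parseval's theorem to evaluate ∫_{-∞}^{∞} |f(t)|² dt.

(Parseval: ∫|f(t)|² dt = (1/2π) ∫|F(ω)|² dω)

∫|f(t)|² dt = \frac{3}{104}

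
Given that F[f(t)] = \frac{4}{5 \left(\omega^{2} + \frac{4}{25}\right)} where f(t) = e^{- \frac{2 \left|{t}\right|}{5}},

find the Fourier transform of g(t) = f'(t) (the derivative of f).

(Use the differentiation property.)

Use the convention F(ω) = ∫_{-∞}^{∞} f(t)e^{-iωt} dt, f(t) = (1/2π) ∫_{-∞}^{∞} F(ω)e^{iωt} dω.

F[g](ω) = \frac{20 i \omega}{25 \omega^{2} + 4}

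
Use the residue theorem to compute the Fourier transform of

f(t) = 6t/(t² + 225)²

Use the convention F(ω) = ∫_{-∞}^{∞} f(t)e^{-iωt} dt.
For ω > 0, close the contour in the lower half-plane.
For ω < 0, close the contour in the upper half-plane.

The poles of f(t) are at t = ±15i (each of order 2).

Let g(z) = f(z)e^{-iωz}; for large |z| the factor e^{-iωz} decays in the lower half-plane when ω > 0 and in the upper half-plane when ω < 0.

Case ω > 0 (lower half-plane, clockwise contour ⇒ F(ω) = -2πi·ΣRes):
  Res_{z = - 15 i} g(z) = \frac{\omega e^{- 15 \omega}}{10} (pole of order 2)
  F(ω) = -2πi·ΣRes = - \frac{i \pi \omega e^{- 15 \omega}}{5}

Case ω < 0 (upper half-plane, counterclockwise contour ⇒ F(ω) = +2πi·ΣRes):
  Res_{z = 15 i} g(z) = - \frac{\omega e^{15 \omega}}{10} (pole of order 2)
  F(ω) = 2πi·ΣRes = - \frac{i \pi \omega e^{15 \omega}}{5}

Both cases combine into a single formula in |ω|:

F(ω) = - \frac{i \pi \omega e^{- 15 \left|{\omega}\right|}}{5}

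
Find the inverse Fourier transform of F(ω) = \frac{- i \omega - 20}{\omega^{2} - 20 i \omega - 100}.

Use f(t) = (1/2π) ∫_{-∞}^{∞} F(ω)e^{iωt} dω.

f(t) = \left(10 t + 1\right) e^{- 10 t} u\left(t\right)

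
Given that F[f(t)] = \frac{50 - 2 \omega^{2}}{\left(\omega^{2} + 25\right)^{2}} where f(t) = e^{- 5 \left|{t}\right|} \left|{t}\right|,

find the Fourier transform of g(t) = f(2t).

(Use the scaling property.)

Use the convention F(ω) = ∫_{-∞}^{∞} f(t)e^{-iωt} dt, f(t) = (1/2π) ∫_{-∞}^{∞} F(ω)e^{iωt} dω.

F[g](ω) = \frac{4 \left(100 - \omega^{2}\right)}{\left(\omega^{2} + 100\right)^{2}}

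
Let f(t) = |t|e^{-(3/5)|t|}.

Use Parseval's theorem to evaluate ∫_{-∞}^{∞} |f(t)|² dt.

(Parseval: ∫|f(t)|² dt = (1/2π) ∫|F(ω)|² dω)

∫|f(t)|² dt = \frac{125}{54}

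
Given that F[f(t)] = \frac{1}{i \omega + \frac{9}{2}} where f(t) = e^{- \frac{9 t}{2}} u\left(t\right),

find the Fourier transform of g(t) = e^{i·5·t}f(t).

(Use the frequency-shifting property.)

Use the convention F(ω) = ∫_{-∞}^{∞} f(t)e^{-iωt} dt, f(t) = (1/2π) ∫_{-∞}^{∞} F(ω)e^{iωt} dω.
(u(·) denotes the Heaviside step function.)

F[g](ω) = \frac{2}{2 i \left(\omega - 5\right) + 9}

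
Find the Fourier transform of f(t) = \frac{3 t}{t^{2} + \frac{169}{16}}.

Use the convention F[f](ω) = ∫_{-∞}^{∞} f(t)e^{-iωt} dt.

F(ω) = - 3 i \pi e^{- \frac{13 \left|{\omega}\right|}{4}} \operatorname{sign}{\left(\omega \right)}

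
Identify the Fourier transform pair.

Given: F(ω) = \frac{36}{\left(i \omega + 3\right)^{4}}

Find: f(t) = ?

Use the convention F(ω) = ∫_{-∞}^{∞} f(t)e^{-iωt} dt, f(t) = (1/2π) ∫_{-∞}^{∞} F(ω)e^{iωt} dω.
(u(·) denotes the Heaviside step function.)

f(t) = 6 t^{3} e^{- 3 t} u\left(t\right)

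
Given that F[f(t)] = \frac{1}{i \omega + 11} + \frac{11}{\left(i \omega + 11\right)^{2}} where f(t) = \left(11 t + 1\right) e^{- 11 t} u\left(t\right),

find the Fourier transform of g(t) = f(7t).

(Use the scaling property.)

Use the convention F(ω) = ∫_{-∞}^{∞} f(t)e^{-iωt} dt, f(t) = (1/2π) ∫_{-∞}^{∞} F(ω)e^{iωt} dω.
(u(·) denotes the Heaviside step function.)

F[g](ω) = \frac{- i \omega - 154}{\omega^{2} - 154 i \omega - 5929}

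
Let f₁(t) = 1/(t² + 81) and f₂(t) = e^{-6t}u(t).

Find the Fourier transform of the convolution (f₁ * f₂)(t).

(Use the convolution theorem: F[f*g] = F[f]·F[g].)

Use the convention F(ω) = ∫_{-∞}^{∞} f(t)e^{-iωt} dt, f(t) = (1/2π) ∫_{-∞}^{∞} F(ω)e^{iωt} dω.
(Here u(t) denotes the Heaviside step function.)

F[f₁*f₂](ω) = \frac{\pi e^{- 9 \left|{\omega}\right|}}{9 \left(i \omega + 6\right)}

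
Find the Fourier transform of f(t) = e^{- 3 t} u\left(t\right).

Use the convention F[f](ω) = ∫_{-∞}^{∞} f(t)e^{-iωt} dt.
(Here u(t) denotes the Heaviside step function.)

F(ω) = \frac{1}{i \omega + 3}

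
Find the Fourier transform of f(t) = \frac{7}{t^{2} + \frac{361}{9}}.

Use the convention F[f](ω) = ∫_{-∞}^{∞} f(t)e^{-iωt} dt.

F(ω) = \frac{21 \pi e^{- \frac{19 \left|{\omega}\right|}{3}}}{19}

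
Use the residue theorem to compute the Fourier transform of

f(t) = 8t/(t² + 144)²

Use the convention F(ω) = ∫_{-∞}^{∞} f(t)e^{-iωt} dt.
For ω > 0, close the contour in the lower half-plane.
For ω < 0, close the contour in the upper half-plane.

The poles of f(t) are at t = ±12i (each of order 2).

Let g(z) = f(z)e^{-iωz}; for large |z| the factor e^{-iωz} decays in the lower half-plane when ω > 0 and in the upper half-plane when ω < 0.

Case ω > 0 (lower half-plane, clockwise contour ⇒ F(ω) = -2πi·ΣRes):
  Res_{z = - 12 i} g(z) = \frac{\omega e^{- 12 \omega}}{6} (pole of order 2)
  F(ω) = -2πi·ΣRes = - \frac{i \pi \omega e^{- 12 \omega}}{3}

Case ω < 0 (upper half-plane, counterclockwise contour ⇒ F(ω) = +2πi·ΣRes):
  Res_{z = 12 i} g(z) = - \frac{\omega e^{12 \omega}}{6} (pole of order 2)
  F(ω) = 2πi·ΣRes = - \frac{i \pi \omega e^{12 \omega}}{3}

Both cases combine into a single formula in |ω|:

F(ω) = - \frac{i \pi \omega e^{- 12 \left|{\omega}\right|}}{3}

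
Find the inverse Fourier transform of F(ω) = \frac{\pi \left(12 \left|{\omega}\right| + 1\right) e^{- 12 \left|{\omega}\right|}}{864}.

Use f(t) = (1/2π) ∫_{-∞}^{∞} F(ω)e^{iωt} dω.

f(t) = \frac{4}{\left(t^{2} + 144\right)^{2}}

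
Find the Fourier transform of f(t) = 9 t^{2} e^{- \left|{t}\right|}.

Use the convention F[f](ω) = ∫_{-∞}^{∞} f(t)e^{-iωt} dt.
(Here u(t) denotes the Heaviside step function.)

F(ω) = \frac{36 \left(1 - 3 \omega^{2}\right)}{\left(\omega^{2} + 1\right)^{3}}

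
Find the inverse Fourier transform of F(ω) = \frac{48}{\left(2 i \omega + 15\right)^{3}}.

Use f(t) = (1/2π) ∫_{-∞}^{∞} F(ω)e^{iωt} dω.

f(t) = 3 t^{2} e^{- \frac{15 t}{2}} u\left(t\right)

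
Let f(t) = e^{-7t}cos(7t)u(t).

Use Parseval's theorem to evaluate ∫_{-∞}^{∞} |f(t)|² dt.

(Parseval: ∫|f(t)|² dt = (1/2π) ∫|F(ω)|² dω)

∫|f(t)|² dt = \frac{3}{56}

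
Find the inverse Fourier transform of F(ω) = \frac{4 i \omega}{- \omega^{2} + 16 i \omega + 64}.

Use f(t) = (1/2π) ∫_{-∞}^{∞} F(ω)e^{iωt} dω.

f(t) = 4 \left(1 - 8 t\right) e^{- 8 t} u\left(t\right)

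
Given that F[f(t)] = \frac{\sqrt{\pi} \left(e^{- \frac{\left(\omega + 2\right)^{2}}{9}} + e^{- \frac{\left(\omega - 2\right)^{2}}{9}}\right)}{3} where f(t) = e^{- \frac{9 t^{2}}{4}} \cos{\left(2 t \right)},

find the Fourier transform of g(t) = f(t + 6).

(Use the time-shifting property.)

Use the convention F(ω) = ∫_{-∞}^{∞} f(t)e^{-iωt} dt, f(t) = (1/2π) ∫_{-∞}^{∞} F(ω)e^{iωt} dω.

F[g](ω) = \frac{\sqrt{\pi} \left(e^{\frac{8 \omega}{9}} + 1\right) e^{- \frac{\omega^{2}}{9} - \frac{4 \omega}{9} + 6 i \omega - \frac{4}{9}}}{3}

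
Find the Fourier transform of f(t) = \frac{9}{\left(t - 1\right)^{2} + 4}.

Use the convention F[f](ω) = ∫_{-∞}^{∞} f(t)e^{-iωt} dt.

F(ω) = \frac{9 \pi e^{- i \omega - 2 \left|{\omega}\right|}}{2}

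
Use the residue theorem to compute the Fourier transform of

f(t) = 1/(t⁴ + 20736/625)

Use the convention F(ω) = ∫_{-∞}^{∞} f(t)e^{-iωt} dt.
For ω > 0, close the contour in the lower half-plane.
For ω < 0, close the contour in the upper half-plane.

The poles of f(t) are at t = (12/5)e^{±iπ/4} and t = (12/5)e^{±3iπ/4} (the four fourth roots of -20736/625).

Let g(z) = f(z)e^{-iωz}; for large |z| the factor e^{-iωz} decays in the lower half-plane when ω > 0 and in the upper half-plane when ω < 0.

Case ω > 0 (lower half-plane, clockwise contour ⇒ F(ω) = -2πi·ΣRes):
  Res_{z = - \frac{6 \sqrt{2}}{5} - \frac{6 \sqrt{2} i}{5}} g(z) = \frac{125 \sqrt{2} i \left(1 - i\right) e^{\frac{6 \sqrt{2} \omega \left(-1 + i\right)}{5}}}{13824}
  Res_{z = \frac{6 \sqrt{2}}{5} - \frac{6 \sqrt{2} i}{5}} g(z) = \frac{125 \sqrt{2} i \left(1 + i\right) e^{- \frac{6 \sqrt{2} \omega \left(1 + i\right)}{5}}}{13824}
  F(ω) = -2πi·ΣRes = \frac{125 \sqrt{2} \pi \left(1 - i\right) \left(e^{\frac{12 \sqrt{2} i \omega}{5}} + i\right) e^{- \frac{6 \sqrt{2} \omega \left(1 + i\right)}{5}}}{6912} = \frac{125 \pi e^{- \frac{6 \sqrt{2} \omega}{5}} \sin{\left(\frac{6 \sqrt{2} \omega}{5} + \frac{\pi}{4} \right)}}{1728}

Case ω < 0 (upper half-plane, counterclockwise contour ⇒ F(ω) = +2πi·ΣRes):
  Res_{z = \frac{6 \sqrt{2}}{5} + \frac{6 \sqrt{2} i}{5}} g(z) = \frac{125 \sqrt{2} i \left(-1 + i\right) e^{\frac{6 \sqrt{2} \omega \left(1 - i\right)}{5}}}{13824}
  Res_{z = - \frac{6 \sqrt{2}}{5} + \frac{6 \sqrt{2} i}{5}} g(z) = \frac{125 \sqrt{2} \left(1 - i\right) e^{\frac{6 \sqrt{2} \omega \left(1 + i\right)}{5}}}{13824}
  F(ω) = 2πi·ΣRes = - \frac{125 \sqrt{2} i \pi \left(i \left(1 - i\right) e^{\frac{6 \sqrt{2} \omega \left(1 - i\right)}{5}} - \left(1 - i\right) e^{\frac{6 \sqrt{2} \omega \left(1 + i\right)}{5}}\right)}{6912} = \frac{125 \pi e^{\frac{6 \sqrt{2} \omega}{5}} \cos{\left(\frac{6 \sqrt{2} \omega}{5} + \frac{\pi}{4} \right)}}{1728}

Both cases combine into a single formula in |ω|:

F(ω) = \frac{125 \pi e^{- \frac{6 \sqrt{2} \left|{\omega}\right|}{5}} \sin{\left(\frac{6 \sqrt{2} \left|{\omega}\right|}{5} + \frac{\pi}{4} \right)}}{1728}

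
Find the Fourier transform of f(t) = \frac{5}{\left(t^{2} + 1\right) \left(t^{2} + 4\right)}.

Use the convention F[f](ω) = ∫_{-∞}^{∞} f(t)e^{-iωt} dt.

F(ω) = \frac{5 \pi \left(2 e^{\left|{\omega}\right|} - 1\right) e^{- 2 \left|{\omega}\right|}}{6}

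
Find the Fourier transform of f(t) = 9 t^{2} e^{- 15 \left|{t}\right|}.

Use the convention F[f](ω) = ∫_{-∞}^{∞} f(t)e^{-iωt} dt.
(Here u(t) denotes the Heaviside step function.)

F(ω) = \frac{1620 \left(75 - \omega^{2}\right)}{\left(\omega^{2} + 225\right)^{3}}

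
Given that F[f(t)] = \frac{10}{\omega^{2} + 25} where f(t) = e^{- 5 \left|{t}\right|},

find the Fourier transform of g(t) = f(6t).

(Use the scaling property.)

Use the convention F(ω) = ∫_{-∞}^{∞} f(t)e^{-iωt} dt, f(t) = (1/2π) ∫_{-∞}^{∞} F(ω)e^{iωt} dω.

F[g](ω) = \frac{60}{\omega^{2} + 900}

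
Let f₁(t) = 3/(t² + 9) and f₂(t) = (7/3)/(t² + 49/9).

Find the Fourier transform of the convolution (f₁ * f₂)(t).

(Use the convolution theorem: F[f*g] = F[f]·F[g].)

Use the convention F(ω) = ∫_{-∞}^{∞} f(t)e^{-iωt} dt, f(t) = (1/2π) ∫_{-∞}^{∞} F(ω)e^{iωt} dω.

F[f₁*f₂](ω) = \pi^{2} e^{- \frac{16 \left|{\omega}\right|}{3}}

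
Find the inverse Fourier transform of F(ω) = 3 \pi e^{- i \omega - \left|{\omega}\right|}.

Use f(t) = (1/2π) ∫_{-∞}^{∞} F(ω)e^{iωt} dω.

f(t) = \frac{3}{\left(t - 1\right)^{2} + 1}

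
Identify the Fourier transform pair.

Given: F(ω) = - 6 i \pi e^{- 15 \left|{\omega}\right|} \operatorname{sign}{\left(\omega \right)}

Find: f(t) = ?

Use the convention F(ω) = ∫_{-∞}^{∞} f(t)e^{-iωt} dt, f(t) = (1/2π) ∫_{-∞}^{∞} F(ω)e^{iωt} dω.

f(t) = \frac{6 t}{t^{2} + 225}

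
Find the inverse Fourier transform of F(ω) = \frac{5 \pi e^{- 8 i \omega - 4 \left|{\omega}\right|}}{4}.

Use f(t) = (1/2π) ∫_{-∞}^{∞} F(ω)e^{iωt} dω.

f(t) = \frac{5}{\left(t - 8\right)^{2} + 16}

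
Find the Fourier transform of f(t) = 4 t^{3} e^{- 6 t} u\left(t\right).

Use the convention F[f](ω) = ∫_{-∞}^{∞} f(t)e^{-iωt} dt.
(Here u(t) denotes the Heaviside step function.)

F(ω) = \frac{24}{\left(i \omega + 6\right)^{4}}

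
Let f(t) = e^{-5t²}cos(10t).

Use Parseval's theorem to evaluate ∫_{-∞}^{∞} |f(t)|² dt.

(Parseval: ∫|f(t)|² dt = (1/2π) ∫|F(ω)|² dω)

∫|f(t)|² dt = \frac{\sqrt{10} \sqrt{\pi} \left(1 + e^{10}\right)}{20 e^{10}}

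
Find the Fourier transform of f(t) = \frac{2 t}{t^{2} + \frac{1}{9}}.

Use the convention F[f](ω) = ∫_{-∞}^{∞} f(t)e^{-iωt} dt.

F(ω) = - 2 i \pi e^{- \frac{\left|{\omega}\right|}{3}} \operatorname{sign}{\left(\omega \right)}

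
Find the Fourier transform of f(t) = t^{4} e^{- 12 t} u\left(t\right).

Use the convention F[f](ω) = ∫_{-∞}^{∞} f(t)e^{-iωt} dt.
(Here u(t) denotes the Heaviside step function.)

F(ω) = \frac{24}{\left(i \omega + 12\right)^{5}}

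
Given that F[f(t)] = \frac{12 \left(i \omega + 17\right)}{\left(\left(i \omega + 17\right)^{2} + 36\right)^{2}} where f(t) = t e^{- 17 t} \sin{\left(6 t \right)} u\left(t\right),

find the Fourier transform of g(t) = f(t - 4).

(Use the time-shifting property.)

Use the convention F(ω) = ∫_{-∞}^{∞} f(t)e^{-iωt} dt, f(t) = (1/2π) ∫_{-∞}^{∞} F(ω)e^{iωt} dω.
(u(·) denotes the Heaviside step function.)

F[g](ω) = \frac{12 \left(i \omega + 17\right) e^{- 4 i \omega}}{\left(\left(i \omega + 17\right)^{2} + 36\right)^{2}}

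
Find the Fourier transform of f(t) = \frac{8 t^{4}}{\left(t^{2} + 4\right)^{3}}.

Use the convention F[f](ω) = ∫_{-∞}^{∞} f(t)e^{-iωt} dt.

F(ω) = \frac{\pi \left(4 \omega^{2} - 10 \left|{\omega}\right| + 3\right) e^{- 2 \left|{\omega}\right|}}{2}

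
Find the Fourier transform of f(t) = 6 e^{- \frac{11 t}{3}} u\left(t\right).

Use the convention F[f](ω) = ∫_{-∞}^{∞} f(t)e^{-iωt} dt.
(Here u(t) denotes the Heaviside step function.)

F(ω) = \frac{18}{3 i \omega + 11}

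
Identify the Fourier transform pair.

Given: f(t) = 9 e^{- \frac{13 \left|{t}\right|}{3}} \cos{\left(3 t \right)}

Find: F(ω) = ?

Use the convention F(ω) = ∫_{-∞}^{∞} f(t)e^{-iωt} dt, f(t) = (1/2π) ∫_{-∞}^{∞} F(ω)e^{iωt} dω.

F(ω) = \frac{702 \left(9 \omega^{2} + 250\right)}{81 \omega^{4} + 1584 \omega^{2} + 62500}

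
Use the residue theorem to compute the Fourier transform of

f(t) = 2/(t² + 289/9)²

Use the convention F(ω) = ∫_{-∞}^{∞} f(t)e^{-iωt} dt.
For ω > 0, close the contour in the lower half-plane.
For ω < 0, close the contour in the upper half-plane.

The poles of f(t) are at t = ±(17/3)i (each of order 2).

Let g(z) = f(z)e^{-iωz}; for large |z| the factor e^{-iωz} decays in the lower half-plane when ω > 0 and in the upper half-plane when ω < 0.

Case ω > 0 (lower half-plane, clockwise contour ⇒ F(ω) = -2πi·ΣRes):
  Res_{z = - \frac{17 i}{3}} g(z) = \frac{9 i \left(17 \omega + 3\right) e^{- \frac{17 \omega}{3}}}{9826} (pole of order 2)
  F(ω) = -2πi·ΣRes = \frac{9 \pi \left(17 \omega + 3\right) e^{- \frac{17 \omega}{3}}}{4913}

Case ω < 0 (upper half-plane, counterclockwise contour ⇒ F(ω) = +2πi·ΣRes):
  Res_{z = \frac{17 i}{3}} g(z) = \frac{9 i \left(17 \omega - 3\right) e^{\frac{17 \omega}{3}}}{9826} (pole of order 2)
  F(ω) = 2πi·ΣRes = \frac{9 \pi \left(3 - 17 \omega\right) e^{\frac{17 \omega}{3}}}{4913}

Both cases combine into a single formula in |ω|:

F(ω) = \frac{9 \pi \left(17 \left|{\omega}\right| + 3\right) e^{- \frac{17 \left|{\omega}\right|}{3}}}{4913}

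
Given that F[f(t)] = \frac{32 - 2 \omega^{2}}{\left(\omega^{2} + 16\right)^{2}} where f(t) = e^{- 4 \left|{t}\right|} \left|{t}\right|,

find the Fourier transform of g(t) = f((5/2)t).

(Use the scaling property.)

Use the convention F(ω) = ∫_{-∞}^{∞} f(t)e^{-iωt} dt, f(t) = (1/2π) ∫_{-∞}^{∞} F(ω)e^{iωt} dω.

F[g](ω) = \frac{5 \left(100 - \omega^{2}\right)}{\left(\omega^{2} + 100\right)^{2}}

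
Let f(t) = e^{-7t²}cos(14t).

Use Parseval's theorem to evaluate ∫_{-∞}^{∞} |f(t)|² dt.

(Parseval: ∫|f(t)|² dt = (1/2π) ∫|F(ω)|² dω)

∫|f(t)|² dt = \frac{\sqrt{14} \sqrt{\pi} \left(1 + e^{14}\right)}{28 e^{14}}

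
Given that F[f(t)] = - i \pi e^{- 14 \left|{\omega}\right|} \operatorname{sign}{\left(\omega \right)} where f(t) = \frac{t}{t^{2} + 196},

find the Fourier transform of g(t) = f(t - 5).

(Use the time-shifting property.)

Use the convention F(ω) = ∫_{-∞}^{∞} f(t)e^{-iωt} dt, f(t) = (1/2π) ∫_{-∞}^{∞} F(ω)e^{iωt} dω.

F[g](ω) = - i \pi e^{- 5 i \omega} e^{- 14 \left|{\omega}\right|} \operatorname{sign}{\left(\omega \right)}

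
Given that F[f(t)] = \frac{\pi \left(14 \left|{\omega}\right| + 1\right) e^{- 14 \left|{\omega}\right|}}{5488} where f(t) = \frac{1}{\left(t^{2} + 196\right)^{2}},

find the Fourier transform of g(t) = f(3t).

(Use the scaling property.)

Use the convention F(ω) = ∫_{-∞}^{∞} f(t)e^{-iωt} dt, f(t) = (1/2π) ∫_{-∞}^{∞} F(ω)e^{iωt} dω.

F[g](ω) = \frac{\pi \left(14 \left|{\omega}\right| + 3\right) e^{- \frac{14 \left|{\omega}\right|}{3}}}{49392}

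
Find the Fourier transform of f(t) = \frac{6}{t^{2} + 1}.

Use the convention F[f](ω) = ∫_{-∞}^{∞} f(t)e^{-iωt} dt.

F(ω) = 6 \pi e^{- \left|{\omega}\right|}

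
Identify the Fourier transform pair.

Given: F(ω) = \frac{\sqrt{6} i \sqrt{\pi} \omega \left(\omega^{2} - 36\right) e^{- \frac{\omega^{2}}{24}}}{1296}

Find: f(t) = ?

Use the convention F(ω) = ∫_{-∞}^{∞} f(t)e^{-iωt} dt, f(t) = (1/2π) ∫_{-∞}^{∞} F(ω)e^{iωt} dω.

f(t) = 8 t^{3} e^{- 6 t^{2}}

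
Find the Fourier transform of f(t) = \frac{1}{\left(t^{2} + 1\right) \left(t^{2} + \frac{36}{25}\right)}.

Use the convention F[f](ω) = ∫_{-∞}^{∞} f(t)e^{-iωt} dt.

F(ω) = \frac{25 \pi e^{- \left|{\omega}\right|}}{11} - \frac{125 \pi e^{- \frac{6 \left|{\omega}\right|}{5}}}{66}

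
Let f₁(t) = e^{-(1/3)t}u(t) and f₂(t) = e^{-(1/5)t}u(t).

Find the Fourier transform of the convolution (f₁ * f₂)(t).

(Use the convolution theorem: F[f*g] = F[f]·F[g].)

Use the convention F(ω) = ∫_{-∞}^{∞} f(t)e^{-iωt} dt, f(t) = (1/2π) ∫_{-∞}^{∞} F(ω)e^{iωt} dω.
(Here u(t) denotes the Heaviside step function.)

F[f₁*f₂](ω) = \frac{15}{- 15 \omega^{2} + 8 i \omega + 1}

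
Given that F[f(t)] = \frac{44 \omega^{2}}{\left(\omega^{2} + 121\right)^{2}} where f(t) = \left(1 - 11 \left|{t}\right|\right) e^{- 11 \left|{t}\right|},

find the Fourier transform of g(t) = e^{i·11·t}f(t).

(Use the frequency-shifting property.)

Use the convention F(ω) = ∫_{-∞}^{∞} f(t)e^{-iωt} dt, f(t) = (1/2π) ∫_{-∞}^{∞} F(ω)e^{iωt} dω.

F[g](ω) = \frac{44 \left(\omega - 11\right)^{2}}{\left(\left(\omega - 11\right)^{2} + 121\right)^{2}}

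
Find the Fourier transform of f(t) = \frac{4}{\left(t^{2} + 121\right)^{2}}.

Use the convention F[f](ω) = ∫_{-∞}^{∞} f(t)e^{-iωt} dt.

F(ω) = \frac{2 \pi \left(11 \left|{\omega}\right| + 1\right) e^{- 11 \left|{\omega}\right|}}{1331}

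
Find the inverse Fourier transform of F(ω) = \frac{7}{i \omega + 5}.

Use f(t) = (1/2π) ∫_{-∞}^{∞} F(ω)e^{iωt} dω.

f(t) = 7 e^{- 5 t} u\left(t\right)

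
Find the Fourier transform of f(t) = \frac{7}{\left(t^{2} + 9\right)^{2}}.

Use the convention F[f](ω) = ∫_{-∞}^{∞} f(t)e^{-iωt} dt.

F(ω) = \frac{7 \pi \left(3 \left|{\omega}\right| + 1\right) e^{- 3 \left|{\omega}\right|}}{54}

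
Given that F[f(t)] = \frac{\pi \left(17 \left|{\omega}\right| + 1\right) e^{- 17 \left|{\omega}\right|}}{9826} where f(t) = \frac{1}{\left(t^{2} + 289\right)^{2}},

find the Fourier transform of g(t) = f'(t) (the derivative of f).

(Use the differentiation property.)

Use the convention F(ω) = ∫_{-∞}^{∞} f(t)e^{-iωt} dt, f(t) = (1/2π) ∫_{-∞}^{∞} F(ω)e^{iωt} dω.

F[g](ω) = \frac{i \pi \omega \left(17 \left|{\omega}\right| + 1\right) e^{- 17 \left|{\omega}\right|}}{9826}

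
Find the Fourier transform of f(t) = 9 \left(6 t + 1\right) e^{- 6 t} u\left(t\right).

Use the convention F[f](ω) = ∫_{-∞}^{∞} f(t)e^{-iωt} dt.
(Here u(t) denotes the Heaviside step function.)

F(ω) = \frac{9 \left(- i \omega - 12\right)}{\omega^{2} - 12 i \omega - 36}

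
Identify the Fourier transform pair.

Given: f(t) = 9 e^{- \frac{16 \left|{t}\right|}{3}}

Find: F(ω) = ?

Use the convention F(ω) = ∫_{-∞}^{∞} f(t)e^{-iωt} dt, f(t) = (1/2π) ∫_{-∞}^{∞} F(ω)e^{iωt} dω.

F(ω) = \frac{864}{9 \omega^{2} + 256}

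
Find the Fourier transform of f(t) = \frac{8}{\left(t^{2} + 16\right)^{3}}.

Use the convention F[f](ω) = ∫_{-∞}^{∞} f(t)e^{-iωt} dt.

F(ω) = \frac{\pi \left(16 \omega^{2} + 12 \left|{\omega}\right| + 3\right) e^{- 4 \left|{\omega}\right|}}{1024}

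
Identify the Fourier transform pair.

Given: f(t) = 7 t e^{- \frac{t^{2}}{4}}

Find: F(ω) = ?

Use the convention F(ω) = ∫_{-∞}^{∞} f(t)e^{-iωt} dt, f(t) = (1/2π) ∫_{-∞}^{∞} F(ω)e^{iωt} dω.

F(ω) = - 28 i \sqrt{\pi} \omega e^{- \omega^{2}}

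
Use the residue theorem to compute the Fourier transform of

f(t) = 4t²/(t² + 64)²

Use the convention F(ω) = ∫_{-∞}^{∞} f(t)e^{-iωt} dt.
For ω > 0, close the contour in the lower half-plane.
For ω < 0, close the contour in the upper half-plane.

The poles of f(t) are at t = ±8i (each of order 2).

Let g(z) = f(z)e^{-iωz}; for large |z| the factor e^{-iωz} decays in the lower half-plane when ω > 0 and in the upper half-plane when ω < 0.

Case ω > 0 (lower half-plane, clockwise contour ⇒ F(ω) = -2πi·ΣRes):
  Res_{z = - 8 i} g(z) = i \left(\frac{1}{8} - \omega\right) e^{- 8 \omega} (pole of order 2)
  F(ω) = -2πi·ΣRes = \frac{\pi \left(1 - 8 \omega\right) e^{- 8 \omega}}{4}

Case ω < 0 (upper half-plane, counterclockwise contour ⇒ F(ω) = +2πi·ΣRes):
  Res_{z = 8 i} g(z) = i \left(- \omega - \frac{1}{8}\right) e^{8 \omega} (pole of order 2)
  F(ω) = 2πi·ΣRes = \frac{\pi \left(8 \omega + 1\right) e^{8 \omega}}{4}

Both cases combine into a single formula in |ω|:

F(ω) = \frac{\pi \left(1 - 8 \left|{\omega}\right|\right) e^{- 8 \left|{\omega}\right|}}{4}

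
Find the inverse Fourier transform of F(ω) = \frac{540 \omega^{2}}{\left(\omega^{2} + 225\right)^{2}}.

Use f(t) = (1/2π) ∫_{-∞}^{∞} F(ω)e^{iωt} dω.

f(t) = 9 \left(1 - 15 \left|{t}\right|\right) e^{- 15 \left|{t}\right|}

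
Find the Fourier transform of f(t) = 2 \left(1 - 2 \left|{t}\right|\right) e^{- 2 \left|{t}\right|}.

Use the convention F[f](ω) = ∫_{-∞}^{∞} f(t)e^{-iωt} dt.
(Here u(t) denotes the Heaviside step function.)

F(ω) = \frac{16 \omega^{2}}{\left(\omega^{2} + 4\right)^{2}}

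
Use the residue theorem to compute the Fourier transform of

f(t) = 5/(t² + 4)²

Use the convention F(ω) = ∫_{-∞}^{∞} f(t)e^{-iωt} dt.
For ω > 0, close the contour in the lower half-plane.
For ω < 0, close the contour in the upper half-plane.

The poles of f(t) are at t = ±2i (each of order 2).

Let g(z) = f(z)e^{-iωz}; for large |z| the factor e^{-iωz} decays in the lower half-plane when ω > 0 and in the upper half-plane when ω < 0.

Case ω > 0 (lower half-plane, clockwise contour ⇒ F(ω) = -2πi·ΣRes):
  Res_{z = - 2 i} g(z) = \frac{5 i \left(2 \omega + 1\right) e^{- 2 \omega}}{32} (pole of order 2)
  F(ω) = -2πi·ΣRes = \frac{5 \pi \left(2 \omega + 1\right) e^{- 2 \omega}}{16}

Case ω < 0 (upper half-plane, counterclockwise contour ⇒ F(ω) = +2πi·ΣRes):
  Res_{z = 2 i} g(z) = \frac{5 i \left(2 \omega - 1\right) e^{2 \omega}}{32} (pole of order 2)
  F(ω) = 2πi·ΣRes = \frac{5 \pi \left(1 - 2 \omega\right) e^{2 \omega}}{16}

Both cases combine into a single formula in |ω|:

F(ω) = \frac{5 \pi \left(2 \left|{\omega}\right| + 1\right) e^{- 2 \left|{\omega}\right|}}{16}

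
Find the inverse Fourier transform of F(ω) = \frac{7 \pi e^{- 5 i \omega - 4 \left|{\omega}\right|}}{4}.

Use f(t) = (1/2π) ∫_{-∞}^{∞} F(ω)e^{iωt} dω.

f(t) = \frac{7}{\left(t - 5\right)^{2} + 16}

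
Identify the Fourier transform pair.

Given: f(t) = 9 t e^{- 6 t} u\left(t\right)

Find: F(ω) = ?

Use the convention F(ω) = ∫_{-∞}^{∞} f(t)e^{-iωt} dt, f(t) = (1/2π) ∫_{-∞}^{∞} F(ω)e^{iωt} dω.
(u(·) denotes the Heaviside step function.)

F(ω) = \frac{9}{\left(i \omega + 6\right)^{2}}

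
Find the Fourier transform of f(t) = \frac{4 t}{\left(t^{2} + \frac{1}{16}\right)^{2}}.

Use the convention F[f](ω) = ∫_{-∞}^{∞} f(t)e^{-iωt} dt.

F(ω) = - 8 i \pi \omega e^{- \frac{\left|{\omega}\right|}{4}}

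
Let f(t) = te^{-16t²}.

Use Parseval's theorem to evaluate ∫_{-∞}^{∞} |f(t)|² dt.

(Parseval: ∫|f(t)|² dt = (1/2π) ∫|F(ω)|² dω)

∫|f(t)|² dt = \frac{\sqrt{2} \sqrt{\pi}}{512}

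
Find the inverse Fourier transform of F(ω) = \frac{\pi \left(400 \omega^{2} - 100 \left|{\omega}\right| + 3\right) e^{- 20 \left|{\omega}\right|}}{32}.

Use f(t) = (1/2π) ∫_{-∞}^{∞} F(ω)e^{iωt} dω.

f(t) = \frac{5 t^{4}}{\left(t^{2} + 400\right)^{3}}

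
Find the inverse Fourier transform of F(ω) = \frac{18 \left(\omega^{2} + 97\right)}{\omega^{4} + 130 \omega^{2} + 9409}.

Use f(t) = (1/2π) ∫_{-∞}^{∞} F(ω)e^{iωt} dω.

f(t) = e^{- 9 \left|{t}\right|} \cos{\left(4 \left|{t}\right| \right)}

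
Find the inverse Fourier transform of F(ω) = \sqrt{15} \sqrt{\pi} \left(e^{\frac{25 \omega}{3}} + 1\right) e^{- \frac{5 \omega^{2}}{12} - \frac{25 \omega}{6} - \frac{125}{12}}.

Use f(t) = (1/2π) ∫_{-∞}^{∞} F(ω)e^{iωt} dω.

f(t) = 6 e^{- \frac{3 t^{2}}{5}} \cos{\left(5 t \right)}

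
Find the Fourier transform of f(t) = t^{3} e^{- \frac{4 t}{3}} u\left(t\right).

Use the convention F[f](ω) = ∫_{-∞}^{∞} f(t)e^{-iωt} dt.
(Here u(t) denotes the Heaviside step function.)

F(ω) = \frac{486}{\left(3 i \omega + 4\right)^{4}}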